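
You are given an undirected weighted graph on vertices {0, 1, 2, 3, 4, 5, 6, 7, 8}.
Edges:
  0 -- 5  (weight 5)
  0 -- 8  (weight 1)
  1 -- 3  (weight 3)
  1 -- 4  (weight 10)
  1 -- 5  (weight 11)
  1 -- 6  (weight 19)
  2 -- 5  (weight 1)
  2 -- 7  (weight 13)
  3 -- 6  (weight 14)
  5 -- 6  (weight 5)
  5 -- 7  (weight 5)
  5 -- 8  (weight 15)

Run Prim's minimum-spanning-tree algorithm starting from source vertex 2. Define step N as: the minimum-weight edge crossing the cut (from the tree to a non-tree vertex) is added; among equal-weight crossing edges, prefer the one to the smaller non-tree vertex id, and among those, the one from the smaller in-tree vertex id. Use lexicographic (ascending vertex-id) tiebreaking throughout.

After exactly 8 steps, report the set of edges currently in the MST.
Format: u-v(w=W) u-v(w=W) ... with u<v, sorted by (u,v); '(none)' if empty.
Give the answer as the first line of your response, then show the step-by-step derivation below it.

0-5(w=5) 0-8(w=1) 1-3(w=3) 1-4(w=10) 1-5(w=11) 2-5(w=1) 5-6(w=5) 5-7(w=5)

step 1: add edge 2-5 (w=1); MST = {2-5(w=1)}
step 2: add edge 0-5 (w=5); MST = {0-5(w=5) 2-5(w=1)}
step 3: add edge 0-8 (w=1); MST = {0-5(w=5) 0-8(w=1) 2-5(w=1)}
step 4: add edge 5-6 (w=5); MST = {0-5(w=5) 0-8(w=1) 2-5(w=1) 5-6(w=5)}
step 5: add edge 5-7 (w=5); MST = {0-5(w=5) 0-8(w=1) 2-5(w=1) 5-6(w=5) 5-7(w=5)}
step 6: add edge 1-5 (w=11); MST = {0-5(w=5) 0-8(w=1) 1-5(w=11) 2-5(w=1) 5-6(w=5) 5-7(w=5)}
step 7: add edge 1-3 (w=3); MST = {0-5(w=5) 0-8(w=1) 1-3(w=3) 1-5(w=11) 2-5(w=1) 5-6(w=5) 5-7(w=5)}
step 8: add edge 1-4 (w=10); MST = {0-5(w=5) 0-8(w=1) 1-3(w=3) 1-4(w=10) 1-5(w=11) 2-5(w=1) 5-6(w=5) 5-7(w=5)}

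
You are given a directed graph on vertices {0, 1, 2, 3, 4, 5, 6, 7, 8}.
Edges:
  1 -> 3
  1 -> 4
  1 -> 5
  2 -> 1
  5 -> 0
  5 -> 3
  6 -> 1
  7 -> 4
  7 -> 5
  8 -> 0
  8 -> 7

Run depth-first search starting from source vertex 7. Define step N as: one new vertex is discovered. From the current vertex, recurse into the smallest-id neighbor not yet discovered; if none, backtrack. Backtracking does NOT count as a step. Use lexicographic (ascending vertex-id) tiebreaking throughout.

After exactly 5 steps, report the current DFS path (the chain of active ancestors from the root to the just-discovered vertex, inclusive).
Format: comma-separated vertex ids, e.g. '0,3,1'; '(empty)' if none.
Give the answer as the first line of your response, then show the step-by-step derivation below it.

7,5,3

step 1: discover 7; path=7; order=7
step 2: discover 4; path=7>4; order=7,4
step 3: discover 5; path=7>5; order=7,4,5
step 4: discover 0; path=7>5>0; order=7,4,5,0
step 5: discover 3; path=7>5>3; order=7,4,5,0,3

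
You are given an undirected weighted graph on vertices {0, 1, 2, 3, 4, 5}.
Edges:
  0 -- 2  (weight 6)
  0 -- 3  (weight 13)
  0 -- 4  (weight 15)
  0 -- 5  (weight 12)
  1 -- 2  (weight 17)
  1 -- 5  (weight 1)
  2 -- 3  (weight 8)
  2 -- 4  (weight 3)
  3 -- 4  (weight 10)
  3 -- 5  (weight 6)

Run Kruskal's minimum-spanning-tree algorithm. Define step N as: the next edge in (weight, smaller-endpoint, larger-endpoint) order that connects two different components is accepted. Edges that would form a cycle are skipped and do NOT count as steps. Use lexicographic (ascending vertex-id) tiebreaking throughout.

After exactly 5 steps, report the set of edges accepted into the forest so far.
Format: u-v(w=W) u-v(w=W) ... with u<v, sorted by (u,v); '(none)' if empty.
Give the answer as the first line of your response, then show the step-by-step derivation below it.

0-2(w=6) 1-5(w=1) 2-3(w=8) 2-4(w=3) 3-5(w=6)

step 1: add edge 1-5 (w=1); MST = {1-5(w=1)}
step 2: add edge 2-4 (w=3); MST = {1-5(w=1) 2-4(w=3)}
step 3: add edge 0-2 (w=6); MST = {0-2(w=6) 1-5(w=1) 2-4(w=3)}
step 4: add edge 3-5 (w=6); MST = {0-2(w=6) 1-5(w=1) 2-4(w=3) 3-5(w=6)}
step 5: add edge 2-3 (w=8); MST = {0-2(w=6) 1-5(w=1) 2-3(w=8) 2-4(w=3) 3-5(w=6)}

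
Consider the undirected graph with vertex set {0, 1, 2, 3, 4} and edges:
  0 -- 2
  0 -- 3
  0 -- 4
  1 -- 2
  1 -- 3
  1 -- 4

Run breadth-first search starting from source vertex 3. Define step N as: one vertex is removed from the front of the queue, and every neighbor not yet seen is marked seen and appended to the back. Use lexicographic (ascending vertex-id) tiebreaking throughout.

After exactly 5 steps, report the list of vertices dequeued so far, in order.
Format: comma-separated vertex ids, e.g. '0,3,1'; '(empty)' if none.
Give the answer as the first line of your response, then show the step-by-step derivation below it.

3,0,1,2,4

step 1: dequeue 3; queue=[0,1]; order=3
step 2: dequeue 0; queue=[1,2,4]; order=3,0
step 3: dequeue 1; queue=[2,4]; order=3,0,1
step 4: dequeue 2; queue=[4]; order=3,0,1,2
step 5: dequeue 4; queue=[(empty)]; order=3,0,1,2,4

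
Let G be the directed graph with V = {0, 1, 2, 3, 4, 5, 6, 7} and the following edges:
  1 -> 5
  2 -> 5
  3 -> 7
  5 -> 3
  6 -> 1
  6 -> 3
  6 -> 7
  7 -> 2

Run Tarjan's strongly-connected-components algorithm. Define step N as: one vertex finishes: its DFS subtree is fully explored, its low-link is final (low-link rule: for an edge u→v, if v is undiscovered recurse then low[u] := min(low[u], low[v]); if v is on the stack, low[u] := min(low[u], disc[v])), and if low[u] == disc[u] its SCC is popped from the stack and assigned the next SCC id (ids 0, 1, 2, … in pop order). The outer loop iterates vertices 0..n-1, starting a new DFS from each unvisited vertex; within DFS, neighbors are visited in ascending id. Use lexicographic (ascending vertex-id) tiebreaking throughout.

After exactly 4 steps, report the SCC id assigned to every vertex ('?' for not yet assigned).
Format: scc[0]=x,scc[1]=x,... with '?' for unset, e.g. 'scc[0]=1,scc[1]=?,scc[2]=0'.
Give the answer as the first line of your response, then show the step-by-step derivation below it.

scc[0]=0,scc[1]=?,scc[2]=?,scc[3]=?,scc[4]=?,scc[5]=?,scc[6]=?,scc[7]=?

step 1: low=(low[0]=0,low[1]=?,low[2]=?,low[3]=?,low[4]=?,low[5]=?,low[6]=?,low[7]=?); scc=(scc[0]=0,scc[1]=?,scc[2]=?,scc[3]=?,scc[4]=?,scc[5]=?,scc[6]=?,scc[7]=?)
step 2: low=(low[0]=0,low[1]=1,low[2]=2,low[3]=3,low[4]=?,low[5]=2,low[6]=?,low[7]=4); scc=(scc[0]=0,scc[1]=?,scc[2]=?,scc[3]=?,scc[4]=?,scc[5]=?,scc[6]=?,scc[7]=?)
step 3: low=(low[0]=0,low[1]=1,low[2]=2,low[3]=3,low[4]=?,low[5]=2,low[6]=?,low[7]=2); scc=(scc[0]=0,scc[1]=?,scc[2]=?,scc[3]=?,scc[4]=?,scc[5]=?,scc[6]=?,scc[7]=?)
step 4: low=(low[0]=0,low[1]=1,low[2]=2,low[3]=2,low[4]=?,low[5]=2,low[6]=?,low[7]=2); scc=(scc[0]=0,scc[1]=?,scc[2]=?,scc[3]=?,scc[4]=?,scc[5]=?,scc[6]=?,scc[7]=?)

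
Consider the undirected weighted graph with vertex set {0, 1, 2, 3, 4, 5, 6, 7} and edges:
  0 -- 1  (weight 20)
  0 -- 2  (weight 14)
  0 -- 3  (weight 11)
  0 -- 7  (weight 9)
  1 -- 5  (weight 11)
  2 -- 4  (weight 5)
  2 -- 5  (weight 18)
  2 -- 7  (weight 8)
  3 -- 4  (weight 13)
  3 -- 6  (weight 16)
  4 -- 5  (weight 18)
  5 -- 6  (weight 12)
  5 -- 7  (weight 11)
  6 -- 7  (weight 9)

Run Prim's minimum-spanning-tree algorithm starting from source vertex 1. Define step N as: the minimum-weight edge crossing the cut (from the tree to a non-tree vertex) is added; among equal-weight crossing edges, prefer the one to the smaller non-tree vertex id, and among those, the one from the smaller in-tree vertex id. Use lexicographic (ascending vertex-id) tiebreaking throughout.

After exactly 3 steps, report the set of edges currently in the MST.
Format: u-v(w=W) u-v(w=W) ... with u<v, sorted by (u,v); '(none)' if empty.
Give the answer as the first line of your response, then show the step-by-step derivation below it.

1-5(w=11) 2-7(w=8) 5-7(w=11)

step 1: add edge 1-5 (w=11); MST = {1-5(w=11)}
step 2: add edge 5-7 (w=11); MST = {1-5(w=11) 5-7(w=11)}
step 3: add edge 2-7 (w=8); MST = {1-5(w=11) 2-7(w=8) 5-7(w=11)}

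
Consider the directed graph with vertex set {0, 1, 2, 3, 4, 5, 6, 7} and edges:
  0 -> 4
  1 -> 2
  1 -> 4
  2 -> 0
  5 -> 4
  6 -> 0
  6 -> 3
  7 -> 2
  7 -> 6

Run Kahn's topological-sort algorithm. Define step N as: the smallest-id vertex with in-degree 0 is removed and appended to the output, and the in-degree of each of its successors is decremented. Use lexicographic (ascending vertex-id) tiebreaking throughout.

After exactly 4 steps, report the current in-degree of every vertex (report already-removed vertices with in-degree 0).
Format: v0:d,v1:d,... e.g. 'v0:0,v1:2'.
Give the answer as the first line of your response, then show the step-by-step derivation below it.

v0:1,v1:0,v2:0,v3:1,v4:1,v5:0,v6:0,v7:0

step 1: output 1; order=[1]; indeg=(2,0,1,1,2,0,1,0)
step 2: output 5; order=[1,5]; indeg=(2,0,1,1,1,0,1,0)
step 3: output 7; order=[1,5,7]; indeg=(2,0,0,1,1,0,0,0)
step 4: output 2; order=[1,5,7,2]; indeg=(1,0,0,1,1,0,0,0)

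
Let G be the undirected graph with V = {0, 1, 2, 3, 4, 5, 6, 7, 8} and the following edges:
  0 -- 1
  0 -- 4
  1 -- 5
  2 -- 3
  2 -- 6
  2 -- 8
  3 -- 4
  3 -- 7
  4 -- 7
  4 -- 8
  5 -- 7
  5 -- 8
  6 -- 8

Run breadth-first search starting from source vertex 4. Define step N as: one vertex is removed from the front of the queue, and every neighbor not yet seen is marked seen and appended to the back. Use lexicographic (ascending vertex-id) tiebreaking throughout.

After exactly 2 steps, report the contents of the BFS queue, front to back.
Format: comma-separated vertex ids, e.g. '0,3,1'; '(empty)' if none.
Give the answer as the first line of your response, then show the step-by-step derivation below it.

3,7,8,1

step 1: dequeue 4; queue=[0,3,7,8]; order=4
step 2: dequeue 0; queue=[3,7,8,1]; order=4,0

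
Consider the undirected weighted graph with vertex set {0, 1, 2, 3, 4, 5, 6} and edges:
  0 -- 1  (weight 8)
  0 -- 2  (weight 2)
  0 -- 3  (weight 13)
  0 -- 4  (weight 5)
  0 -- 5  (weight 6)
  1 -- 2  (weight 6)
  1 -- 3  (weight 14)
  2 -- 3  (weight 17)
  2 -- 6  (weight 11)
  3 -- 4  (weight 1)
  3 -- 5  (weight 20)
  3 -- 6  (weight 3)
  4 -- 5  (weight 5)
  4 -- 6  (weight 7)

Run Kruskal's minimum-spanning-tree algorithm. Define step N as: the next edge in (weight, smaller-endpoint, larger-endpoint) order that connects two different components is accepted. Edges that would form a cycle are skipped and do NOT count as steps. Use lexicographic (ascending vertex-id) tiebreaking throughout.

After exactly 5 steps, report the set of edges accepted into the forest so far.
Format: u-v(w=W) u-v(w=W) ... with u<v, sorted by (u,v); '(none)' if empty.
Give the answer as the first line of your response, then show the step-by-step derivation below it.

0-2(w=2) 0-4(w=5) 3-4(w=1) 3-6(w=3) 4-5(w=5)

step 1: add edge 3-4 (w=1); MST = {3-4(w=1)}
step 2: add edge 0-2 (w=2); MST = {0-2(w=2) 3-4(w=1)}
step 3: add edge 3-6 (w=3); MST = {0-2(w=2) 3-4(w=1) 3-6(w=3)}
step 4: add edge 0-4 (w=5); MST = {0-2(w=2) 0-4(w=5) 3-4(w=1) 3-6(w=3)}
step 5: add edge 4-5 (w=5); MST = {0-2(w=2) 0-4(w=5) 3-4(w=1) 3-6(w=3) 4-5(w=5)}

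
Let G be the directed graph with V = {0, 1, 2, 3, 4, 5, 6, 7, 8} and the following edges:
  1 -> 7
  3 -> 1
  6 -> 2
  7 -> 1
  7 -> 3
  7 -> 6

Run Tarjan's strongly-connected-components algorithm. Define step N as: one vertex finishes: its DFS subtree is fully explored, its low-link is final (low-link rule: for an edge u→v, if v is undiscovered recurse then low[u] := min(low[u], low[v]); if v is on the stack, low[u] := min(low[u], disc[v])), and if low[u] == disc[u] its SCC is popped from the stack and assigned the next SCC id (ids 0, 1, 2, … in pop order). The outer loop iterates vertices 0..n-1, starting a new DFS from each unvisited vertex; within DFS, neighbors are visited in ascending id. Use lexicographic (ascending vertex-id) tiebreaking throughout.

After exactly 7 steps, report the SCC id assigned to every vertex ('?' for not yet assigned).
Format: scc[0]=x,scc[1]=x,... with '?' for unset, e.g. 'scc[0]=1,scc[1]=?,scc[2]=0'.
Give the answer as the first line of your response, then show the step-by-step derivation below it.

scc[0]=0,scc[1]=3,scc[2]=1,scc[3]=3,scc[4]=4,scc[5]=?,scc[6]=2,scc[7]=3,scc[8]=?

step 1: low=(low[0]=0,low[1]=?,low[2]=?,low[3]=?,low[4]=?,low[5]=?,low[6]=?,low[7]=?,low[8]=?); scc=(scc[0]=0,scc[1]=?,scc[2]=?,scc[3]=?,scc[4]=?,scc[5]=?,scc[6]=?,scc[7]=?,scc[8]=?)
step 2: low=(low[0]=0,low[1]=1,low[2]=?,low[3]=1,low[4]=?,low[5]=?,low[6]=?,low[7]=1,low[8]=?); scc=(scc[0]=0,scc[1]=?,scc[2]=?,scc[3]=?,scc[4]=?,scc[5]=?,scc[6]=?,scc[7]=?,scc[8]=?)
step 3: low=(low[0]=0,low[1]=1,low[2]=5,low[3]=1,low[4]=?,low[5]=?,low[6]=4,low[7]=1,low[8]=?); scc=(scc[0]=0,scc[1]=?,scc[2]=1,scc[3]=?,scc[4]=?,scc[5]=?,scc[6]=?,scc[7]=?,scc[8]=?)
step 4: low=(low[0]=0,low[1]=1,low[2]=5,low[3]=1,low[4]=?,low[5]=?,low[6]=4,low[7]=1,low[8]=?); scc=(scc[0]=0,scc[1]=?,scc[2]=1,scc[3]=?,scc[4]=?,scc[5]=?,scc[6]=2,scc[7]=?,scc[8]=?)
step 5: low=(low[0]=0,low[1]=1,low[2]=5,low[3]=1,low[4]=?,low[5]=?,low[6]=4,low[7]=1,low[8]=?); scc=(scc[0]=0,scc[1]=?,scc[2]=1,scc[3]=?,scc[4]=?,scc[5]=?,scc[6]=2,scc[7]=?,scc[8]=?)
step 6: low=(low[0]=0,low[1]=1,low[2]=5,low[3]=1,low[4]=?,low[5]=?,low[6]=4,low[7]=1,low[8]=?); scc=(scc[0]=0,scc[1]=3,scc[2]=1,scc[3]=3,scc[4]=?,scc[5]=?,scc[6]=2,scc[7]=3,scc[8]=?)
step 7: low=(low[0]=0,low[1]=1,low[2]=5,low[3]=1,low[4]=6,low[5]=?,low[6]=4,low[7]=1,low[8]=?); scc=(scc[0]=0,scc[1]=3,scc[2]=1,scc[3]=3,scc[4]=4,scc[5]=?,scc[6]=2,scc[7]=3,scc[8]=?)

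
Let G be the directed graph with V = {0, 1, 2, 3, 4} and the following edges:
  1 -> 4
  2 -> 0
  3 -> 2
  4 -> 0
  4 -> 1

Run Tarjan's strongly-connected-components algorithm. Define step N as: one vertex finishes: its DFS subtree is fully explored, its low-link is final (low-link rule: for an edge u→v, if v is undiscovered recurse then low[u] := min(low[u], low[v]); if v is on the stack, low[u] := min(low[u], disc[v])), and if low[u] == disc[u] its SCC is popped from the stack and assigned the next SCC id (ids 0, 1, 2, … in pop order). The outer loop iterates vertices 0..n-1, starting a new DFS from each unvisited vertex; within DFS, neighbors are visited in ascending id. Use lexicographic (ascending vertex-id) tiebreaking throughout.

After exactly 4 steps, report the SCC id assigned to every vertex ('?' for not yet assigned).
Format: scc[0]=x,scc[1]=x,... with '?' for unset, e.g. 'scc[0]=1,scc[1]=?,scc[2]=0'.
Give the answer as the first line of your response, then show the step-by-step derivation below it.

scc[0]=0,scc[1]=1,scc[2]=2,scc[3]=?,scc[4]=1

step 1: low=(low[0]=0,low[1]=?,low[2]=?,low[3]=?,low[4]=?); scc=(scc[0]=0,scc[1]=?,scc[2]=?,scc[3]=?,scc[4]=?)
step 2: low=(low[0]=0,low[1]=1,low[2]=?,low[3]=?,low[4]=1); scc=(scc[0]=0,scc[1]=?,scc[2]=?,scc[3]=?,scc[4]=?)
step 3: low=(low[0]=0,low[1]=1,low[2]=?,low[3]=?,low[4]=1); scc=(scc[0]=0,scc[1]=1,scc[2]=?,scc[3]=?,scc[4]=1)
step 4: low=(low[0]=0,low[1]=1,low[2]=3,low[3]=?,low[4]=1); scc=(scc[0]=0,scc[1]=1,scc[2]=2,scc[3]=?,scc[4]=1)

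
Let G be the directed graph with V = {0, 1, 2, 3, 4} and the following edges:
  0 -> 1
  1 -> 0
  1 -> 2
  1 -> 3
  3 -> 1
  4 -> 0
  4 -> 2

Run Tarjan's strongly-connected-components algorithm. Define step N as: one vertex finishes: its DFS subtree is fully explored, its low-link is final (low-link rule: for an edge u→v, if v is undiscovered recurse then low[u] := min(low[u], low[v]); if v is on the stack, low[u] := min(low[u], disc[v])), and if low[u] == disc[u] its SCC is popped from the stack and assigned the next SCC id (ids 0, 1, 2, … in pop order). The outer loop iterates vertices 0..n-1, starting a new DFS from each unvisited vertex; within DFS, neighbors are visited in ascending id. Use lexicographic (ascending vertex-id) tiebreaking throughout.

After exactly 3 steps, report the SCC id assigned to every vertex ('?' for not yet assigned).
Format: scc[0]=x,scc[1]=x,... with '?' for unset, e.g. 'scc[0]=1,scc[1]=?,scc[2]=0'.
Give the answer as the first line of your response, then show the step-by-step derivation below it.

scc[0]=?,scc[1]=?,scc[2]=0,scc[3]=?,scc[4]=?

step 1: low=(low[0]=0,low[1]=0,low[2]=2,low[3]=?,low[4]=?); scc=(scc[0]=?,scc[1]=?,scc[2]=0,scc[3]=?,scc[4]=?)
step 2: low=(low[0]=0,low[1]=0,low[2]=2,low[3]=1,low[4]=?); scc=(scc[0]=?,scc[1]=?,scc[2]=0,scc[3]=?,scc[4]=?)
step 3: low=(low[0]=0,low[1]=0,low[2]=2,low[3]=1,low[4]=?); scc=(scc[0]=?,scc[1]=?,scc[2]=0,scc[3]=?,scc[4]=?)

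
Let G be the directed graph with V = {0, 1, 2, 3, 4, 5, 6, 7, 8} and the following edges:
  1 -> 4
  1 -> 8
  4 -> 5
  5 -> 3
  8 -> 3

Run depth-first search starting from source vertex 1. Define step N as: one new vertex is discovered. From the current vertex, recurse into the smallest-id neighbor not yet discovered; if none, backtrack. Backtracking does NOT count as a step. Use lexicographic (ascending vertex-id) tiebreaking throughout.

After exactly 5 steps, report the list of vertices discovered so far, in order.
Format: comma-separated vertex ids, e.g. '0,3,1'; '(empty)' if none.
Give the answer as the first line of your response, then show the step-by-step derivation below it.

1,4,5,3,8

step 1: discover 1; path=1; order=1
step 2: discover 4; path=1>4; order=1,4
step 3: discover 5; path=1>4>5; order=1,4,5
step 4: discover 3; path=1>4>5>3; order=1,4,5,3
step 5: discover 8; path=1>8; order=1,4,5,3,8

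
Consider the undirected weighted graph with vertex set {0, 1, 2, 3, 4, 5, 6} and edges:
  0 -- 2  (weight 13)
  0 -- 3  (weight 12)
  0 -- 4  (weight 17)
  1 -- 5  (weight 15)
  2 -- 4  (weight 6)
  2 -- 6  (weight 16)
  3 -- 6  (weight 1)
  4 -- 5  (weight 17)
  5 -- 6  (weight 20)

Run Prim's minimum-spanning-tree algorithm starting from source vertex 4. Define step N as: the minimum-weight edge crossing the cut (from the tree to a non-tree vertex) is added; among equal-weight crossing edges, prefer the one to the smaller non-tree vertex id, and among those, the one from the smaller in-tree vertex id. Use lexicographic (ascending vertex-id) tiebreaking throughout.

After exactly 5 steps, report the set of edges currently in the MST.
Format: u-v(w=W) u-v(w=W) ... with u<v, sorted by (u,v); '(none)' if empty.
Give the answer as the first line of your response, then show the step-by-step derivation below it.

0-2(w=13) 0-3(w=12) 2-4(w=6) 3-6(w=1) 4-5(w=17)

step 1: add edge 2-4 (w=6); MST = {2-4(w=6)}
step 2: add edge 0-2 (w=13); MST = {0-2(w=13) 2-4(w=6)}
step 3: add edge 0-3 (w=12); MST = {0-2(w=13) 0-3(w=12) 2-4(w=6)}
step 4: add edge 3-6 (w=1); MST = {0-2(w=13) 0-3(w=12) 2-4(w=6) 3-6(w=1)}
step 5: add edge 4-5 (w=17); MST = {0-2(w=13) 0-3(w=12) 2-4(w=6) 3-6(w=1) 4-5(w=17)}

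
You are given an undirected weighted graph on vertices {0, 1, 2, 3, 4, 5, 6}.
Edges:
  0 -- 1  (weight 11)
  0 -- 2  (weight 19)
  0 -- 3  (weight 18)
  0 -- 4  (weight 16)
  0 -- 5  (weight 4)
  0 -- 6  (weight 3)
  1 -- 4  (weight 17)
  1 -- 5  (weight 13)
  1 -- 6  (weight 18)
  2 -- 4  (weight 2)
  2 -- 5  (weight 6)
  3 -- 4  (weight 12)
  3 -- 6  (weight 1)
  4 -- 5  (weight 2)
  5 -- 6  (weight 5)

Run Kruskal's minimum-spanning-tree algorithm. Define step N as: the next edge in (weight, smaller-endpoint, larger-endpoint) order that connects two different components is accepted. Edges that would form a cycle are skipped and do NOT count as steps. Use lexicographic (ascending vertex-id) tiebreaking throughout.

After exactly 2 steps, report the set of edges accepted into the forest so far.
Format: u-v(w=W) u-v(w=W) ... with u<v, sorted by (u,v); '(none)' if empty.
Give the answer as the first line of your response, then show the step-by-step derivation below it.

2-4(w=2) 3-6(w=1)

step 1: add edge 3-6 (w=1); MST = {3-6(w=1)}
step 2: add edge 2-4 (w=2); MST = {2-4(w=2) 3-6(w=1)}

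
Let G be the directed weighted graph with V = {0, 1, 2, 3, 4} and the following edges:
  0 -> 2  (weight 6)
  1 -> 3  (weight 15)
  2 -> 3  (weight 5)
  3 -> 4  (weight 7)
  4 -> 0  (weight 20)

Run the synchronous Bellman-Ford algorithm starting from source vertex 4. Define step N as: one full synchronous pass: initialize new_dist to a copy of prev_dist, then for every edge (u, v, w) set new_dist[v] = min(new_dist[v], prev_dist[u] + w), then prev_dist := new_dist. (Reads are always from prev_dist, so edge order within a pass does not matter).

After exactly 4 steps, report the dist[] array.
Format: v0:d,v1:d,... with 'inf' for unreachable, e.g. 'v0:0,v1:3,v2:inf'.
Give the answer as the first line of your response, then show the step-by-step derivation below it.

v0:20,v1:inf,v2:26,v3:31,v4:0

step 1: dist = v0:20,v1:inf,v2:inf,v3:inf,v4:0
step 2: dist = v0:20,v1:inf,v2:26,v3:inf,v4:0
step 3: dist = v0:20,v1:inf,v2:26,v3:31,v4:0
step 4: dist = v0:20,v1:inf,v2:26,v3:31,v4:0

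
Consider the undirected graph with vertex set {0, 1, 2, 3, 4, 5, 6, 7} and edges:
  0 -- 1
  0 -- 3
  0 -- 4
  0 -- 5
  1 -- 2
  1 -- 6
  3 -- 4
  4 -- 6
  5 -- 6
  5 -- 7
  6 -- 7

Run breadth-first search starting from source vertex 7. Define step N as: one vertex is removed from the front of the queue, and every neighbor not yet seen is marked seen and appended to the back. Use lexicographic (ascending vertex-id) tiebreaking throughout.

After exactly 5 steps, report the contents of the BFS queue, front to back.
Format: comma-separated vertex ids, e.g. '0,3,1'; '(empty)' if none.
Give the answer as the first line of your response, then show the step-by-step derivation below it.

4,3,2

step 1: dequeue 7; queue=[5,6]; order=7
step 2: dequeue 5; queue=[6,0]; order=7,5
step 3: dequeue 6; queue=[0,1,4]; order=7,5,6
step 4: dequeue 0; queue=[1,4,3]; order=7,5,6,0
step 5: dequeue 1; queue=[4,3,2]; order=7,5,6,0,1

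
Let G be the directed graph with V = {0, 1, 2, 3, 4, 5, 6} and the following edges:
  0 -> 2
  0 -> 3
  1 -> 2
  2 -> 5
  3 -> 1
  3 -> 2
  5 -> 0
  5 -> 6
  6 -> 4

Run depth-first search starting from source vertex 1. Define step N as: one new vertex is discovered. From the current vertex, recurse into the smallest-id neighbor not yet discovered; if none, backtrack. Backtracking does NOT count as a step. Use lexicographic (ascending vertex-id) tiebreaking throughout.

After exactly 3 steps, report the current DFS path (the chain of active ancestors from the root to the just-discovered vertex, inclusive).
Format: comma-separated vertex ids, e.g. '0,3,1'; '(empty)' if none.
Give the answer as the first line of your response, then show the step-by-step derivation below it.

1,2,5

step 1: discover 1; path=1; order=1
step 2: discover 2; path=1>2; order=1,2
step 3: discover 5; path=1>2>5; order=1,2,5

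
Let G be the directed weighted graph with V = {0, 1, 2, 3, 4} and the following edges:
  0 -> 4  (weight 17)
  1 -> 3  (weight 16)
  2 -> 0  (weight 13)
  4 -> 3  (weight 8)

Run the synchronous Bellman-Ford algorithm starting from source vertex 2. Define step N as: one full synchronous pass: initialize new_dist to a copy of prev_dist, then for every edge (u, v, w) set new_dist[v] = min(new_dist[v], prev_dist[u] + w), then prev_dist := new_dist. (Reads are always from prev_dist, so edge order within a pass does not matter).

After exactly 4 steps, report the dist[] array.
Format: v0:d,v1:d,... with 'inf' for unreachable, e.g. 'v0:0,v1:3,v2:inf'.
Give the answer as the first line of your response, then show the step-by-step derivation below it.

v0:13,v1:inf,v2:0,v3:38,v4:30

step 1: dist = v0:13,v1:inf,v2:0,v3:inf,v4:inf
step 2: dist = v0:13,v1:inf,v2:0,v3:inf,v4:30
step 3: dist = v0:13,v1:inf,v2:0,v3:38,v4:30
step 4: dist = v0:13,v1:inf,v2:0,v3:38,v4:30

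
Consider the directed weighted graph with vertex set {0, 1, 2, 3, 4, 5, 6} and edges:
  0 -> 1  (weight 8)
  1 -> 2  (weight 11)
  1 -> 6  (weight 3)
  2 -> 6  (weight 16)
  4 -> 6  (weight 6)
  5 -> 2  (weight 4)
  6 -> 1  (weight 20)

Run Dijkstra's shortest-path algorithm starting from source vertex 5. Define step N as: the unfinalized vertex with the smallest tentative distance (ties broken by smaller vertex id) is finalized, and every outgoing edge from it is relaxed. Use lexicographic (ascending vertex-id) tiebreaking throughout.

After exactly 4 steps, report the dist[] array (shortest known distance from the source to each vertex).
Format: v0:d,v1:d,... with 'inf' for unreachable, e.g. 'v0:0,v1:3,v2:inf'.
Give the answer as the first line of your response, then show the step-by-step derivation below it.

v0:inf,v1:40,v2:4,v3:inf,v4:inf,v5:0,v6:20

step 1: dist = v0:inf,v1:inf,v2:4,v3:inf,v4:inf,v5:0,v6:inf
step 2: dist = v0:inf,v1:inf,v2:4,v3:inf,v4:inf,v5:0,v6:20
step 3: dist = v0:inf,v1:40,v2:4,v3:inf,v4:inf,v5:0,v6:20
step 4: dist = v0:inf,v1:40,v2:4,v3:inf,v4:inf,v5:0,v6:20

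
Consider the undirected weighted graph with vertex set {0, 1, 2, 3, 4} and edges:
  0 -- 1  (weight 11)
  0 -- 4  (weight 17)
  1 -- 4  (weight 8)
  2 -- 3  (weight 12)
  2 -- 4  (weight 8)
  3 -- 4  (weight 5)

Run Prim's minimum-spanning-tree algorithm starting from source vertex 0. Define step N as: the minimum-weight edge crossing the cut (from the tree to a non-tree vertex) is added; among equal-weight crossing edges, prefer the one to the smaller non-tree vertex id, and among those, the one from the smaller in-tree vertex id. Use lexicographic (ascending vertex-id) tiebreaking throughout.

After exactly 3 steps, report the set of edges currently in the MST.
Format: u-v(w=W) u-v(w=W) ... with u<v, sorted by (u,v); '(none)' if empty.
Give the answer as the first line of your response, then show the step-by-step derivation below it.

0-1(w=11) 1-4(w=8) 3-4(w=5)

step 1: add edge 0-1 (w=11); MST = {0-1(w=11)}
step 2: add edge 1-4 (w=8); MST = {0-1(w=11) 1-4(w=8)}
step 3: add edge 3-4 (w=5); MST = {0-1(w=11) 1-4(w=8) 3-4(w=5)}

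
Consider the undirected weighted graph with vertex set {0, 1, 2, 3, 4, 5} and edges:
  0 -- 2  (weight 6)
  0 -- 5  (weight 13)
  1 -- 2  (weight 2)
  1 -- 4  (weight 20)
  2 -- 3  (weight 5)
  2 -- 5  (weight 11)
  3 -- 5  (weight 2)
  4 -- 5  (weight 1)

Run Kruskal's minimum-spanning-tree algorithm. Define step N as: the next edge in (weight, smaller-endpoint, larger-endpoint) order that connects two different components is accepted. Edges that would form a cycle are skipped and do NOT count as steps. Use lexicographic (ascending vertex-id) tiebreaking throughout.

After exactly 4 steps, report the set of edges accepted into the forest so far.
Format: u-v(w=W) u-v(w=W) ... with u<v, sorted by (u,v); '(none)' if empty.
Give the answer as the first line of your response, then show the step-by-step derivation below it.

1-2(w=2) 2-3(w=5) 3-5(w=2) 4-5(w=1)

step 1: add edge 4-5 (w=1); MST = {4-5(w=1)}
step 2: add edge 1-2 (w=2); MST = {1-2(w=2) 4-5(w=1)}
step 3: add edge 3-5 (w=2); MST = {1-2(w=2) 3-5(w=2) 4-5(w=1)}
step 4: add edge 2-3 (w=5); MST = {1-2(w=2) 2-3(w=5) 3-5(w=2) 4-5(w=1)}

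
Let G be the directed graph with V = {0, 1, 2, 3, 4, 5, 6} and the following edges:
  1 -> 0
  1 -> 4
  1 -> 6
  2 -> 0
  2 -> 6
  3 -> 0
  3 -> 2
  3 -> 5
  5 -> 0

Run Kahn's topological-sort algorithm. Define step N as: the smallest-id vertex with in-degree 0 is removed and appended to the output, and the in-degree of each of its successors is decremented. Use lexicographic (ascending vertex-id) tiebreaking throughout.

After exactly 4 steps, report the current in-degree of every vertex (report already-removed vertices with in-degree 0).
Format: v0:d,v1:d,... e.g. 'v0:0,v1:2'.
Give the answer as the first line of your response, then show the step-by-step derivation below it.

v0:1,v1:0,v2:0,v3:0,v4:0,v5:0,v6:0

step 1: output 1; order=[1]; indeg=(3,0,1,0,0,1,1)
step 2: output 3; order=[1,3]; indeg=(2,0,0,0,0,0,1)
step 3: output 2; order=[1,3,2]; indeg=(1,0,0,0,0,0,0)
step 4: output 4; order=[1,3,2,4]; indeg=(1,0,0,0,0,0,0)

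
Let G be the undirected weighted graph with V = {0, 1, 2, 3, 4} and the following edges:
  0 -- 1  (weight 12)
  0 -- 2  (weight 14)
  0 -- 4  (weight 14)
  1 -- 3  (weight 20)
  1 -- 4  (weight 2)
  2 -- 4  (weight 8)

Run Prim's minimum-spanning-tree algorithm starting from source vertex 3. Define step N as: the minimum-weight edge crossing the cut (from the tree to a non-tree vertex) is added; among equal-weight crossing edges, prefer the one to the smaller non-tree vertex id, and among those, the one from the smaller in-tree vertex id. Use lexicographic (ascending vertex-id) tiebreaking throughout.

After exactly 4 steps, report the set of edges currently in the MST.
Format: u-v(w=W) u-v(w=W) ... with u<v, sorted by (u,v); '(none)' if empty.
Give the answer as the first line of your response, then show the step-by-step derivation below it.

0-1(w=12) 1-3(w=20) 1-4(w=2) 2-4(w=8)

step 1: add edge 1-3 (w=20); MST = {1-3(w=20)}
step 2: add edge 1-4 (w=2); MST = {1-3(w=20) 1-4(w=2)}
step 3: add edge 2-4 (w=8); MST = {1-3(w=20) 1-4(w=2) 2-4(w=8)}
step 4: add edge 0-1 (w=12); MST = {0-1(w=12) 1-3(w=20) 1-4(w=2) 2-4(w=8)}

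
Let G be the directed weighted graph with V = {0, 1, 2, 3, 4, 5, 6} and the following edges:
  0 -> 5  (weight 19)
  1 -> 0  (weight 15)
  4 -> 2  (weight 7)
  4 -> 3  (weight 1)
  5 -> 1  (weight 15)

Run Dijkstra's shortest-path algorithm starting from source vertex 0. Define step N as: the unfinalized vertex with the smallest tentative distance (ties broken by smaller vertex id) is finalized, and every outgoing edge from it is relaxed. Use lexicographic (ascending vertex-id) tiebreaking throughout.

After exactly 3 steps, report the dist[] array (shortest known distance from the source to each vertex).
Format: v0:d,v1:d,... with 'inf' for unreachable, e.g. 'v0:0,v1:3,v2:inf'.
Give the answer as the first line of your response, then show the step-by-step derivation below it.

v0:0,v1:34,v2:inf,v3:inf,v4:inf,v5:19,v6:inf

step 1: dist = v0:0,v1:inf,v2:inf,v3:inf,v4:inf,v5:19,v6:inf
step 2: dist = v0:0,v1:34,v2:inf,v3:inf,v4:inf,v5:19,v6:inf
step 3: dist = v0:0,v1:34,v2:inf,v3:inf,v4:inf,v5:19,v6:inf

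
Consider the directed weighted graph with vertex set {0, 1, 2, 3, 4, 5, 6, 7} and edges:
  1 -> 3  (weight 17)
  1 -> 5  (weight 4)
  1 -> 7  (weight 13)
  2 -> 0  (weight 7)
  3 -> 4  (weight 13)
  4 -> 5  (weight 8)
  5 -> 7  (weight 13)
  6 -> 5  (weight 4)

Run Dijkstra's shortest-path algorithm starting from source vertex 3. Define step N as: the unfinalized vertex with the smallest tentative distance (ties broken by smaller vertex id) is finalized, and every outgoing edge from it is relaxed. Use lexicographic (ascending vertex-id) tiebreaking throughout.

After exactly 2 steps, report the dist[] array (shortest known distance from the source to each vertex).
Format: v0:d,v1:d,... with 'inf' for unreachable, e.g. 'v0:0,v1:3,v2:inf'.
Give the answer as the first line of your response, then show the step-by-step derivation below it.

v0:inf,v1:inf,v2:inf,v3:0,v4:13,v5:21,v6:inf,v7:inf

step 1: dist = v0:inf,v1:inf,v2:inf,v3:0,v4:13,v5:inf,v6:inf,v7:inf
step 2: dist = v0:inf,v1:inf,v2:inf,v3:0,v4:13,v5:21,v6:inf,v7:inf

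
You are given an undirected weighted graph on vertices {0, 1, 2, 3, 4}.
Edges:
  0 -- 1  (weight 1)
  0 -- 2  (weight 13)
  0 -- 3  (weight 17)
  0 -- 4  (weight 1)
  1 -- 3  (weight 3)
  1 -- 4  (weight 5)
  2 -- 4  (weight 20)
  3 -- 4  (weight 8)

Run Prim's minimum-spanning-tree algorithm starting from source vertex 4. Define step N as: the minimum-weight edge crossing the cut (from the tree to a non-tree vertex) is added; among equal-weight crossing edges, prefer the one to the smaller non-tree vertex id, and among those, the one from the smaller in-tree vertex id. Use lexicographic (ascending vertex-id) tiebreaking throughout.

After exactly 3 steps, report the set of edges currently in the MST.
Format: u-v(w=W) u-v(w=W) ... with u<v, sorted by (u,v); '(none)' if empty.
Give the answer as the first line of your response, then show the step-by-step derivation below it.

0-1(w=1) 0-4(w=1) 1-3(w=3)

step 1: add edge 0-4 (w=1); MST = {0-4(w=1)}
step 2: add edge 0-1 (w=1); MST = {0-1(w=1) 0-4(w=1)}
step 3: add edge 1-3 (w=3); MST = {0-1(w=1) 0-4(w=1) 1-3(w=3)}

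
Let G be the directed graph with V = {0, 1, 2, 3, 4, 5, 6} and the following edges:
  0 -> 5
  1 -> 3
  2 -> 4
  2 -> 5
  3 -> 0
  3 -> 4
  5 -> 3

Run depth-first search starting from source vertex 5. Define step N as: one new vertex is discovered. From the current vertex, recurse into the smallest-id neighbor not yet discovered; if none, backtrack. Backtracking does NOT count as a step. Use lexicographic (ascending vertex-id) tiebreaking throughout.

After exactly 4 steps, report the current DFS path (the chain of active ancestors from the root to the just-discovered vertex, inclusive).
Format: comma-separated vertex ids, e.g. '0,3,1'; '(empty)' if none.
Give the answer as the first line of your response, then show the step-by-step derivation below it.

5,3,4

step 1: discover 5; path=5; order=5
step 2: discover 3; path=5>3; order=5,3
step 3: discover 0; path=5>3>0; order=5,3,0
step 4: discover 4; path=5>3>4; order=5,3,0,4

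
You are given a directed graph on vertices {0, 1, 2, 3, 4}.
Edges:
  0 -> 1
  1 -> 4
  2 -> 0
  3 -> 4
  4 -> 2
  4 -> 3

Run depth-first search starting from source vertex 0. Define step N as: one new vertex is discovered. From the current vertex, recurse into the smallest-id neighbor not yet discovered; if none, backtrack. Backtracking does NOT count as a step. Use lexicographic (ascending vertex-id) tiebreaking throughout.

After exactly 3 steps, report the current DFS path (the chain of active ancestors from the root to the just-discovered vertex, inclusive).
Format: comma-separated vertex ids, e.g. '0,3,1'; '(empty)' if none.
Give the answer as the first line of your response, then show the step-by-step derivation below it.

0,1,4

step 1: discover 0; path=0; order=0
step 2: discover 1; path=0>1; order=0,1
step 3: discover 4; path=0>1>4; order=0,1,4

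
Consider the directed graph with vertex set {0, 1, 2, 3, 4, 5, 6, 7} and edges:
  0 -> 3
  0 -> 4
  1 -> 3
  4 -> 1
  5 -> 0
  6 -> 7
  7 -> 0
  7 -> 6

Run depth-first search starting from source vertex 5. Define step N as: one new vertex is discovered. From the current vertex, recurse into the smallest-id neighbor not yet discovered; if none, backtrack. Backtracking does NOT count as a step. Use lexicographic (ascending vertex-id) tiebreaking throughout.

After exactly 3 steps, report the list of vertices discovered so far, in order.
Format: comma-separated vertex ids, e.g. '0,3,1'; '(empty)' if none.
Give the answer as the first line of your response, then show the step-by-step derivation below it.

5,0,3

step 1: discover 5; path=5; order=5
step 2: discover 0; path=5>0; order=5,0
step 3: discover 3; path=5>0>3; order=5,0,3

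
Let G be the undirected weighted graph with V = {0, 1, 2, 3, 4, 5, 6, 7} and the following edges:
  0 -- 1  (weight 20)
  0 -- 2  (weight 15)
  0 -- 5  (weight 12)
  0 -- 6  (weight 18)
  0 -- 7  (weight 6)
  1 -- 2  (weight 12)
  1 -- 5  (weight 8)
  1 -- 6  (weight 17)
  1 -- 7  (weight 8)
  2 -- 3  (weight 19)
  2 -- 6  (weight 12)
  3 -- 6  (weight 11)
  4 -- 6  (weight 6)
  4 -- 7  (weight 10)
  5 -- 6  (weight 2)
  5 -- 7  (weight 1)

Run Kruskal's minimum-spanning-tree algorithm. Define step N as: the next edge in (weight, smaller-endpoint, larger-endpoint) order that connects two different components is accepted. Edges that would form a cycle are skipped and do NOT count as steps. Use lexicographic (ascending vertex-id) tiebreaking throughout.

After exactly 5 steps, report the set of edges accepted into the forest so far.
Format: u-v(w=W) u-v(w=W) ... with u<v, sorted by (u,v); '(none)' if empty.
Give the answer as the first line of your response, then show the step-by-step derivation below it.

0-7(w=6) 1-5(w=8) 4-6(w=6) 5-6(w=2) 5-7(w=1)

step 1: add edge 5-7 (w=1); MST = {5-7(w=1)}
step 2: add edge 5-6 (w=2); MST = {5-6(w=2) 5-7(w=1)}
step 3: add edge 0-7 (w=6); MST = {0-7(w=6) 5-6(w=2) 5-7(w=1)}
step 4: add edge 4-6 (w=6); MST = {0-7(w=6) 4-6(w=6) 5-6(w=2) 5-7(w=1)}
step 5: add edge 1-5 (w=8); MST = {0-7(w=6) 1-5(w=8) 4-6(w=6) 5-6(w=2) 5-7(w=1)}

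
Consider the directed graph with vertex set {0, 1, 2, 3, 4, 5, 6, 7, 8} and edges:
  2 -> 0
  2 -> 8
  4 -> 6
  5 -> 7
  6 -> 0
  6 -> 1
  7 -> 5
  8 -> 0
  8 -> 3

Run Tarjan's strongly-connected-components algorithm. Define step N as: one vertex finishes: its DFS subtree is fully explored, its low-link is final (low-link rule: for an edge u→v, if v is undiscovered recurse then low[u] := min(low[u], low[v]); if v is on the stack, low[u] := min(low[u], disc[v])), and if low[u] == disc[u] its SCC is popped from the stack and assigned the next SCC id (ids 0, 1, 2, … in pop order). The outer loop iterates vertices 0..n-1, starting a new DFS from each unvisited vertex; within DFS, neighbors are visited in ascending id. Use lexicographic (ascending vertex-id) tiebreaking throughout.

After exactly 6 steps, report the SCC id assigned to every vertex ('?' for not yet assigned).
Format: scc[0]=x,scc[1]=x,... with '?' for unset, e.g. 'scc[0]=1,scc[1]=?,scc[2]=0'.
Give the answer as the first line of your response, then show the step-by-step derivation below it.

scc[0]=0,scc[1]=1,scc[2]=4,scc[3]=2,scc[4]=?,scc[5]=?,scc[6]=5,scc[7]=?,scc[8]=3

step 1: low=(low[0]=0,low[1]=?,low[2]=?,low[3]=?,low[4]=?,low[5]=?,low[6]=?,low[7]=?,low[8]=?); scc=(scc[0]=0,scc[1]=?,scc[2]=?,scc[3]=?,scc[4]=?,scc[5]=?,scc[6]=?,scc[7]=?,scc[8]=?)
step 2: low=(low[0]=0,low[1]=1,low[2]=?,low[3]=?,low[4]=?,low[5]=?,low[6]=?,low[7]=?,low[8]=?); scc=(scc[0]=0,scc[1]=1,scc[2]=?,scc[3]=?,scc[4]=?,scc[5]=?,scc[6]=?,scc[7]=?,scc[8]=?)
step 3: low=(low[0]=0,low[1]=1,low[2]=2,low[3]=4,low[4]=?,low[5]=?,low[6]=?,low[7]=?,low[8]=3); scc=(scc[0]=0,scc[1]=1,scc[2]=?,scc[3]=2,scc[4]=?,scc[5]=?,scc[6]=?,scc[7]=?,scc[8]=?)
step 4: low=(low[0]=0,low[1]=1,low[2]=2,low[3]=4,low[4]=?,low[5]=?,low[6]=?,low[7]=?,low[8]=3); scc=(scc[0]=0,scc[1]=1,scc[2]=?,scc[3]=2,scc[4]=?,scc[5]=?,scc[6]=?,scc[7]=?,scc[8]=3)
step 5: low=(low[0]=0,low[1]=1,low[2]=2,low[3]=4,low[4]=?,low[5]=?,low[6]=?,low[7]=?,low[8]=3); scc=(scc[0]=0,scc[1]=1,scc[2]=4,scc[3]=2,scc[4]=?,scc[5]=?,scc[6]=?,scc[7]=?,scc[8]=3)
step 6: low=(low[0]=0,low[1]=1,low[2]=2,low[3]=4,low[4]=5,low[5]=?,low[6]=6,low[7]=?,low[8]=3); scc=(scc[0]=0,scc[1]=1,scc[2]=4,scc[3]=2,scc[4]=?,scc[5]=?,scc[6]=5,scc[7]=?,scc[8]=3)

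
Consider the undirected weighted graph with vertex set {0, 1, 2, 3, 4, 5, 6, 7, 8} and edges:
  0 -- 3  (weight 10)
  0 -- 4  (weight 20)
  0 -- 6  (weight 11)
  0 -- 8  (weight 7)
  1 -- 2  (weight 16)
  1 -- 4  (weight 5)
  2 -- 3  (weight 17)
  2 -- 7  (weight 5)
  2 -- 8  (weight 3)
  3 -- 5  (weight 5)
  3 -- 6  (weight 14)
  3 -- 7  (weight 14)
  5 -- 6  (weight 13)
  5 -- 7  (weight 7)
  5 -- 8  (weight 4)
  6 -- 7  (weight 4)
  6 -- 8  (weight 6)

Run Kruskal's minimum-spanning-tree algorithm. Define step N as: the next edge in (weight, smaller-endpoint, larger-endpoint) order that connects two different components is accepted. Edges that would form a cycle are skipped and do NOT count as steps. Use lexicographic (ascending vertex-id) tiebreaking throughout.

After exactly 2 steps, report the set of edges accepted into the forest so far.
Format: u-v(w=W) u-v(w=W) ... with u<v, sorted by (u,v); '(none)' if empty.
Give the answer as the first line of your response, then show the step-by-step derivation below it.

2-8(w=3) 5-8(w=4)

step 1: add edge 2-8 (w=3); MST = {2-8(w=3)}
step 2: add edge 5-8 (w=4); MST = {2-8(w=3) 5-8(w=4)}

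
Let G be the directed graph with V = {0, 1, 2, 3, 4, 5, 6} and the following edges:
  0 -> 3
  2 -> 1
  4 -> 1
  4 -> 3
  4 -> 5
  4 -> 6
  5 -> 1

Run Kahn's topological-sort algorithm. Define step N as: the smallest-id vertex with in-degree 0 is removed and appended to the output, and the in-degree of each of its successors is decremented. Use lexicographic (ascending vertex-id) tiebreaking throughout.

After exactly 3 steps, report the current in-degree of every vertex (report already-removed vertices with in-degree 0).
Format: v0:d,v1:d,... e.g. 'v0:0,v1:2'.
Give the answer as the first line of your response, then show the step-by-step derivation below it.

v0:0,v1:1,v2:0,v3:0,v4:0,v5:0,v6:0

step 1: output 0; order=[0]; indeg=(0,3,0,1,0,1,1)
step 2: output 2; order=[0,2]; indeg=(0,2,0,1,0,1,1)
step 3: output 4; order=[0,2,4]; indeg=(0,1,0,0,0,0,0)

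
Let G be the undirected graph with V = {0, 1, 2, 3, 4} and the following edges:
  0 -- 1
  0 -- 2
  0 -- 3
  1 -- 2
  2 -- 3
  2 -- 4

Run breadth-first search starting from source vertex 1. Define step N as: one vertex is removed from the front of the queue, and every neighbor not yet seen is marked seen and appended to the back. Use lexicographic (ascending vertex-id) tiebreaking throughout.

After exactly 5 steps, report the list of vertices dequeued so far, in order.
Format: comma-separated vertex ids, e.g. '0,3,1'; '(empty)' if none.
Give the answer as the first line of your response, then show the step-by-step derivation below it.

1,0,2,3,4

step 1: dequeue 1; queue=[0,2]; order=1
step 2: dequeue 0; queue=[2,3]; order=1,0
step 3: dequeue 2; queue=[3,4]; order=1,0,2
step 4: dequeue 3; queue=[4]; order=1,0,2,3
step 5: dequeue 4; queue=[(empty)]; order=1,0,2,3,4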